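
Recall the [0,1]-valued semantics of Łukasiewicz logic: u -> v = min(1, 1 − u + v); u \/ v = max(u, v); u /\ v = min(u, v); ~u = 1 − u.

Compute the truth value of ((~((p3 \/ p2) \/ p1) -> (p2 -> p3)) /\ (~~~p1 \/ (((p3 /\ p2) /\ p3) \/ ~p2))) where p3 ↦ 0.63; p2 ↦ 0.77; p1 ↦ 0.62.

0.63

(p3 \/ p2) = max(0.63, 0.77) = 0.77
((p3 \/ p2) \/ p1) = max(0.77, 0.62) = 0.77
~((p3 \/ p2) \/ p1): Łukasiewicz ¬ gives 1 − 0.77 = 0.23
(p2 -> p3): min(1, 1 − 0.77 + 0.63) = 0.86
(~((p3 \/ p2) \/ p1) -> (p2 -> p3)): min(1, 1 − 0.23 + 0.86) = 1
~p1: Łukasiewicz ¬ gives 1 − 0.62 = 0.38
~~p1: Łukasiewicz ¬ gives 1 − 0.38 = 0.62
~~~p1: Łukasiewicz ¬ gives 1 − 0.62 = 0.38
(p3 /\ p2) = min(0.63, 0.77) = 0.63
((p3 /\ p2) /\ p3) = min(0.63, 0.63) = 0.63
~p2: Łukasiewicz ¬ gives 1 − 0.77 = 0.23
(((p3 /\ p2) /\ p3) \/ ~p2) = max(0.63, 0.23) = 0.63
(~~~p1 \/ (((p3 /\ p2) /\ p3) \/ ~p2)) = max(0.38, 0.63) = 0.63
((~((p3 \/ p2) \/ p1) -> (p2 -> p3)) /\ (~~~p1 \/ (((p3 /\ p2) /\ p3) \/ ~p2))) = min(1, 0.63) = 0.63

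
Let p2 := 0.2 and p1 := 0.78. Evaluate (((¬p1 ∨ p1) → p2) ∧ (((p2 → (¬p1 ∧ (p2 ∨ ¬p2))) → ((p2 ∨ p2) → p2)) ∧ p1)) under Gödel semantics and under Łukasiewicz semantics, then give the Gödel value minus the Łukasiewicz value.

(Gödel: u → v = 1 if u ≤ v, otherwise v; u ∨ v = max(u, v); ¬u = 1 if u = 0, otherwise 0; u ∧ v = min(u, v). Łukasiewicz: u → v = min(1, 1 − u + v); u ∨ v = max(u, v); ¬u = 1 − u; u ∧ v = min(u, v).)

-0.22

Gödel evaluation:
  ¬p1: Gödel ¬ of 0.78 = 0 (operand ≠ 0)
  (¬p1 ∨ p1) = max(0, 0.78) = 0.78
  ((¬p1 ∨ p1) → p2): 0.78 > 0.2, so result = 0.2
  ¬p1: Gödel ¬ of 0.78 = 0 (operand ≠ 0)
  ¬p2: Gödel ¬ of 0.2 = 0 (operand ≠ 0)
  (p2 ∨ ¬p2) = max(0.2, 0) = 0.2
  (¬p1 ∧ (p2 ∨ ¬p2)) = min(0, 0.2) = 0
  (p2 → (¬p1 ∧ (p2 ∨ ¬p2))): 0.2 > 0, so result = 0
  (p2 ∨ p2) = max(0.2, 0.2) = 0.2
  ((p2 ∨ p2) → p2): 0.2 ≤ 0.2, so result = 1
  ((p2 → (¬p1 ∧ (p2 ∨ ¬p2))) → ((p2 ∨ p2) → p2)): 0 ≤ 1, so result = 1
  (((p2 → (¬p1 ∧ (p2 ∨ ¬p2))) → ((p2 ∨ p2) → p2)) ∧ p1) = min(1, 0.78) = 0.78
  (((¬p1 ∨ p1) → p2) ∧ (((p2 → (¬p1 ∧ (p2 ∨ ¬p2))) → ((p2 ∨ p2) → p2)) ∧ p1)) = min(0.2, 0.78) = 0.2
  Gödel value = 0.2
Łukasiewicz evaluation:
  ¬p1: Łukasiewicz ¬ gives 1 − 0.78 = 0.22
  (¬p1 ∨ p1) = max(0.22, 0.78) = 0.78
  ((¬p1 ∨ p1) → p2): min(1, 1 − 0.78 + 0.2) = 0.42
  ¬p1: Łukasiewicz ¬ gives 1 − 0.78 = 0.22
  ¬p2: Łukasiewicz ¬ gives 1 − 0.2 = 0.8
  (p2 ∨ ¬p2) = max(0.2, 0.8) = 0.8
  (¬p1 ∧ (p2 ∨ ¬p2)) = min(0.22, 0.8) = 0.22
  (p2 → (¬p1 ∧ (p2 ∨ ¬p2))): min(1, 1 − 0.2 + 0.22) = 1
  (p2 ∨ p2) = max(0.2, 0.2) = 0.2
  ((p2 ∨ p2) → p2): min(1, 1 − 0.2 + 0.2) = 1
  ((p2 → (¬p1 ∧ (p2 ∨ ¬p2))) → ((p2 ∨ p2) → p2)): min(1, 1 − 1 + 1) = 1
  (((p2 → (¬p1 ∧ (p2 ∨ ¬p2))) → ((p2 ∨ p2) → p2)) ∧ p1) = min(1, 0.78) = 0.78
  (((¬p1 ∨ p1) → p2) ∧ (((p2 → (¬p1 ∧ (p2 ∨ ¬p2))) → ((p2 ∨ p2) → p2)) ∧ p1)) = min(0.42, 0.78) = 0.42
  Łukasiewicz value = 0.42
Difference: 0.2 − 0.42 = -0.22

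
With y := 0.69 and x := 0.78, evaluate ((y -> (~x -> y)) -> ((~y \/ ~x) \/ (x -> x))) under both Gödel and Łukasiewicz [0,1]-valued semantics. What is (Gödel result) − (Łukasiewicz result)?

Gödel evaluation:
  ~x: Gödel ¬ of 0.78 = 0 (operand ≠ 0)
  (~x -> y): 0 ≤ 0.69, so result = 1
  (y -> (~x -> y)): 0.69 ≤ 1, so result = 1
  ~y: Gödel ¬ of 0.69 = 0 (operand ≠ 0)
  ~x: Gödel ¬ of 0.78 = 0 (operand ≠ 0)
  (~y \/ ~x) = max(0, 0) = 0
  (x -> x): 0.78 ≤ 0.78, so result = 1
  ((~y \/ ~x) \/ (x -> x)) = max(0, 1) = 1
  ((y -> (~x -> y)) -> ((~y \/ ~x) \/ (x -> x))): 1 ≤ 1, so result = 1
  Gödel value = 1
Łukasiewicz evaluation:
  ~x: Łukasiewicz ¬ gives 1 − 0.78 = 0.22
  (~x -> y): min(1, 1 − 0.22 + 0.69) = 1
  (y -> (~x -> y)): min(1, 1 − 0.69 + 1) = 1
  ~y: Łukasiewicz ¬ gives 1 − 0.69 = 0.31
  ~x: Łukasiewicz ¬ gives 1 − 0.78 = 0.22
  (~y \/ ~x) = max(0.31, 0.22) = 0.31
  (x -> x): min(1, 1 − 0.78 + 0.78) = 1
  ((~y \/ ~x) \/ (x -> x)) = max(0.31, 1) = 1
  ((y -> (~x -> y)) -> ((~y \/ ~x) \/ (x -> x))): min(1, 1 − 1 + 1) = 1
  Łukasiewicz value = 1
Difference: 1 − 1 = 0.00

0.00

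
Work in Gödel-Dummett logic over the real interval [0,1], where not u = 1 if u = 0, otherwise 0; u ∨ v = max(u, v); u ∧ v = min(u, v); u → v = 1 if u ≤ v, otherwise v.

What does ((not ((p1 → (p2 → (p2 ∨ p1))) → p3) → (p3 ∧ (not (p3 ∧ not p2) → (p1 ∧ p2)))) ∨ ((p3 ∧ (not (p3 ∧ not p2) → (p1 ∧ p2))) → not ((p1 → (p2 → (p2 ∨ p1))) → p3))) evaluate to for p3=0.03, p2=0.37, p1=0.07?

1.00

(p2 ∨ p1) = max(0.37, 0.07) = 0.37
(p2 → (p2 ∨ p1)): 0.37 ≤ 0.37, so result = 1
(p1 → (p2 → (p2 ∨ p1))): 0.07 ≤ 1, so result = 1
((p1 → (p2 → (p2 ∨ p1))) → p3): 1 > 0.03, so result = 0.03
not ((p1 → (p2 → (p2 ∨ p1))) → p3): Gödel ¬ of 0.03 = 0 (operand ≠ 0)
not p2: Gödel ¬ of 0.37 = 0 (operand ≠ 0)
(p3 ∧ not p2) = min(0.03, 0) = 0
not (p3 ∧ not p2): Gödel ¬ of 0 = 1 (operand is 0)
(p1 ∧ p2) = min(0.07, 0.37) = 0.07
(not (p3 ∧ not p2) → (p1 ∧ p2)): 1 > 0.07, so result = 0.07
(p3 ∧ (not (p3 ∧ not p2) → (p1 ∧ p2))) = min(0.03, 0.07) = 0.03
(not ((p1 → (p2 → (p2 ∨ p1))) → p3) → (p3 ∧ (not (p3 ∧ not p2) → (p1 ∧ p2)))): 0 ≤ 0.03, so result = 1
not p2: Gödel ¬ of 0.37 = 0 (operand ≠ 0)
(p3 ∧ not p2) = min(0.03, 0) = 0
not (p3 ∧ not p2): Gödel ¬ of 0 = 1 (operand is 0)
(p1 ∧ p2) = min(0.07, 0.37) = 0.07
(not (p3 ∧ not p2) → (p1 ∧ p2)): 1 > 0.07, so result = 0.07
(p3 ∧ (not (p3 ∧ not p2) → (p1 ∧ p2))) = min(0.03, 0.07) = 0.03
(p2 ∨ p1) = max(0.37, 0.07) = 0.37
(p2 → (p2 ∨ p1)): 0.37 ≤ 0.37, so result = 1
(p1 → (p2 → (p2 ∨ p1))): 0.07 ≤ 1, so result = 1
((p1 → (p2 → (p2 ∨ p1))) → p3): 1 > 0.03, so result = 0.03
not ((p1 → (p2 → (p2 ∨ p1))) → p3): Gödel ¬ of 0.03 = 0 (operand ≠ 0)
((p3 ∧ (not (p3 ∧ not p2) → (p1 ∧ p2))) → not ((p1 → (p2 → (p2 ∨ p1))) → p3)): 0.03 > 0, so result = 0
((not ((p1 → (p2 → (p2 ∨ p1))) → p3) → (p3 ∧ (not (p3 ∧ not p2) → (p1 ∧ p2)))) ∨ ((p3 ∧ (not (p3 ∧ not p2) → (p1 ∧ p2))) → not ((p1 → (p2 → (p2 ∨ p1))) → p3))) = max(1, 0) = 1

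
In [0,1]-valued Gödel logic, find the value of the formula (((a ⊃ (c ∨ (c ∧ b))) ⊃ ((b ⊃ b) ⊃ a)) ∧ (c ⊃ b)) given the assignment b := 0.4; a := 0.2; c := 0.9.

0.20

(c ∧ b) = min(0.9, 0.4) = 0.4
(c ∨ (c ∧ b)) = max(0.9, 0.4) = 0.9
(a ⊃ (c ∨ (c ∧ b))): 0.2 ≤ 0.9, so result = 1
(b ⊃ b): 0.4 ≤ 0.4, so result = 1
((b ⊃ b) ⊃ a): 1 > 0.2, so result = 0.2
((a ⊃ (c ∨ (c ∧ b))) ⊃ ((b ⊃ b) ⊃ a)): 1 > 0.2, so result = 0.2
(c ⊃ b): 0.9 > 0.4, so result = 0.4
(((a ⊃ (c ∨ (c ∧ b))) ⊃ ((b ⊃ b) ⊃ a)) ∧ (c ⊃ b)) = min(0.2, 0.4) = 0.2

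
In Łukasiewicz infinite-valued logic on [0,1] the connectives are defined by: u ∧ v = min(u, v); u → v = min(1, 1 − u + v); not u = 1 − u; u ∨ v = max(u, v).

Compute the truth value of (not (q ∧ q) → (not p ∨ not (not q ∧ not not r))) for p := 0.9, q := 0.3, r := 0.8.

(q ∧ q) = min(0.3, 0.3) = 0.3
not (q ∧ q): Łukasiewicz ¬ gives 1 − 0.3 = 0.7
not p: Łukasiewicz ¬ gives 1 − 0.9 = 0.1
not q: Łukasiewicz ¬ gives 1 − 0.3 = 0.7
not r: Łukasiewicz ¬ gives 1 − 0.8 = 0.2
not not r: Łukasiewicz ¬ gives 1 − 0.2 = 0.8
(not q ∧ not not r) = min(0.7, 0.8) = 0.7
not (not q ∧ not not r): Łukasiewicz ¬ gives 1 − 0.7 = 0.3
(not p ∨ not (not q ∧ not not r)) = max(0.1, 0.3) = 0.3
(not (q ∧ q) → (not p ∨ not (not q ∧ not not r))): min(1, 1 − 0.7 + 0.3) = 0.6

0.60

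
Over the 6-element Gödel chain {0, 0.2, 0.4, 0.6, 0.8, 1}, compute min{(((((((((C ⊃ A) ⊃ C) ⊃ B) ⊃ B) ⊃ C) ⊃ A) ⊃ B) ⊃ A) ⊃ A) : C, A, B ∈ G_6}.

The minimum is attained at C = 0, A = 0.2, B = 0:
  (C ⊃ A): 0 ≤ 0.2, so result = 1
  ((C ⊃ A) ⊃ C): 1 > 0, so result = 0
  (((C ⊃ A) ⊃ C) ⊃ B): 0 ≤ 0, so result = 1
  ((((C ⊃ A) ⊃ C) ⊃ B) ⊃ B): 1 > 0, so result = 0
  (((((C ⊃ A) ⊃ C) ⊃ B) ⊃ B) ⊃ C): 0 ≤ 0, so result = 1
  ((((((C ⊃ A) ⊃ C) ⊃ B) ⊃ B) ⊃ C) ⊃ A): 1 > 0.2, so result = 0.2
  (((((((C ⊃ A) ⊃ C) ⊃ B) ⊃ B) ⊃ C) ⊃ A) ⊃ B): 0.2 > 0, so result = 0
  ((((((((C ⊃ A) ⊃ C) ⊃ B) ⊃ B) ⊃ C) ⊃ A) ⊃ B) ⊃ A): 0 ≤ 0.2, so result = 1
  (((((((((C ⊃ A) ⊃ C) ⊃ B) ⊃ B) ⊃ C) ⊃ A) ⊃ B) ⊃ A) ⊃ A): 1 > 0.2, so result = 0.2
Checking all 216 assignments confirms none give a value below 0.20.

0.20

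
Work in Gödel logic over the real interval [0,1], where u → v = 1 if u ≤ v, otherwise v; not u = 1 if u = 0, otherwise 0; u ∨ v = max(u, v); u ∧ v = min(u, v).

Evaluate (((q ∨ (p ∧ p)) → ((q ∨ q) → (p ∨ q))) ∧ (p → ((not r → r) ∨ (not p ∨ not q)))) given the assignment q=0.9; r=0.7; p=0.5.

(p ∧ p) = min(0.5, 0.5) = 0.5
(q ∨ (p ∧ p)) = max(0.9, 0.5) = 0.9
(q ∨ q) = max(0.9, 0.9) = 0.9
(p ∨ q) = max(0.5, 0.9) = 0.9
((q ∨ q) → (p ∨ q)): 0.9 ≤ 0.9, so result = 1
((q ∨ (p ∧ p)) → ((q ∨ q) → (p ∨ q))): 0.9 ≤ 1, so result = 1
not r: Gödel ¬ of 0.7 = 0 (operand ≠ 0)
(not r → r): 0 ≤ 0.7, so result = 1
not p: Gödel ¬ of 0.5 = 0 (operand ≠ 0)
not q: Gödel ¬ of 0.9 = 0 (operand ≠ 0)
(not p ∨ not q) = max(0, 0) = 0
((not r → r) ∨ (not p ∨ not q)) = max(1, 0) = 1
(p → ((not r → r) ∨ (not p ∨ not q))): 0.5 ≤ 1, so result = 1
(((q ∨ (p ∧ p)) → ((q ∨ q) → (p ∨ q))) ∧ (p → ((not r → r) ∨ (not p ∨ not q)))) = min(1, 1) = 1

1.00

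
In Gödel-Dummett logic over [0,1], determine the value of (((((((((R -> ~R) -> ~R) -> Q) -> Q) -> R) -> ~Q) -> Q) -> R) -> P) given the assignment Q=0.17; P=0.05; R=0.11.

0.05

~R: Gödel ¬ of 0.11 = 0 (operand ≠ 0)
(R -> ~R): 0.11 > 0, so result = 0
~R: Gödel ¬ of 0.11 = 0 (operand ≠ 0)
((R -> ~R) -> ~R): 0 ≤ 0, so result = 1
(((R -> ~R) -> ~R) -> Q): 1 > 0.17, so result = 0.17
((((R -> ~R) -> ~R) -> Q) -> Q): 0.17 ≤ 0.17, so result = 1
(((((R -> ~R) -> ~R) -> Q) -> Q) -> R): 1 > 0.11, so result = 0.11
~Q: Gödel ¬ of 0.17 = 0 (operand ≠ 0)
((((((R -> ~R) -> ~R) -> Q) -> Q) -> R) -> ~Q): 0.11 > 0, so result = 0
(((((((R -> ~R) -> ~R) -> Q) -> Q) -> R) -> ~Q) -> Q): 0 ≤ 0.17, so result = 1
((((((((R -> ~R) -> ~R) -> Q) -> Q) -> R) -> ~Q) -> Q) -> R): 1 > 0.11, so result = 0.11
(((((((((R -> ~R) -> ~R) -> Q) -> Q) -> R) -> ~Q) -> Q) -> R) -> P): 0.11 > 0.05, so result = 0.05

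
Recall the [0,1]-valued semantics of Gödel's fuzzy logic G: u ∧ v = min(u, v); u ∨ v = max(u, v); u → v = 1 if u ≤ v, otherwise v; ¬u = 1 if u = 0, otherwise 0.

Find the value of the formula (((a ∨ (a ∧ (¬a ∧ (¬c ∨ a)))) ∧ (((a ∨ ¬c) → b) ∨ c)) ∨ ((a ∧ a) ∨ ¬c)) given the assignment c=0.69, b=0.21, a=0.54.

0.54

¬a: Gödel ¬ of 0.54 = 0 (operand ≠ 0)
¬c: Gödel ¬ of 0.69 = 0 (operand ≠ 0)
(¬c ∨ a) = max(0, 0.54) = 0.54
(¬a ∧ (¬c ∨ a)) = min(0, 0.54) = 0
(a ∧ (¬a ∧ (¬c ∨ a))) = min(0.54, 0) = 0
(a ∨ (a ∧ (¬a ∧ (¬c ∨ a)))) = max(0.54, 0) = 0.54
¬c: Gödel ¬ of 0.69 = 0 (operand ≠ 0)
(a ∨ ¬c) = max(0.54, 0) = 0.54
((a ∨ ¬c) → b): 0.54 > 0.21, so result = 0.21
(((a ∨ ¬c) → b) ∨ c) = max(0.21, 0.69) = 0.69
((a ∨ (a ∧ (¬a ∧ (¬c ∨ a)))) ∧ (((a ∨ ¬c) → b) ∨ c)) = min(0.54, 0.69) = 0.54
(a ∧ a) = min(0.54, 0.54) = 0.54
¬c: Gödel ¬ of 0.69 = 0 (operand ≠ 0)
((a ∧ a) ∨ ¬c) = max(0.54, 0) = 0.54
(((a ∨ (a ∧ (¬a ∧ (¬c ∨ a)))) ∧ (((a ∨ ¬c) → b) ∨ c)) ∨ ((a ∧ a) ∨ ¬c)) = max(0.54, 0.54) = 0.54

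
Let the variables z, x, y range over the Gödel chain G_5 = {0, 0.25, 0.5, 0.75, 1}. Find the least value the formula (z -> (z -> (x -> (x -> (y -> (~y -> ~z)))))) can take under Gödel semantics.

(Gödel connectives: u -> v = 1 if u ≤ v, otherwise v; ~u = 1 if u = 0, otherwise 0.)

1.00

Every assignment gives 1. For instance at z = 0, x = 0, y = 0:
  ~y: Gödel ¬ of 0 = 1 (operand is 0)
  ~z: Gödel ¬ of 0 = 1 (operand is 0)
  (~y -> ~z): 1 ≤ 1, so result = 1
  (y -> (~y -> ~z)): 0 ≤ 1, so result = 1
  (x -> (y -> (~y -> ~z))): 0 ≤ 1, so result = 1
  (x -> (x -> (y -> (~y -> ~z)))): 0 ≤ 1, so result = 1
  (z -> (x -> (x -> (y -> (~y -> ~z))))): 0 ≤ 1, so result = 1
  (z -> (z -> (x -> (x -> (y -> (~y -> ~z)))))): 0 ≤ 1, so result = 1
All 125 assignments give value 1 — the formula is a G_5-tautology.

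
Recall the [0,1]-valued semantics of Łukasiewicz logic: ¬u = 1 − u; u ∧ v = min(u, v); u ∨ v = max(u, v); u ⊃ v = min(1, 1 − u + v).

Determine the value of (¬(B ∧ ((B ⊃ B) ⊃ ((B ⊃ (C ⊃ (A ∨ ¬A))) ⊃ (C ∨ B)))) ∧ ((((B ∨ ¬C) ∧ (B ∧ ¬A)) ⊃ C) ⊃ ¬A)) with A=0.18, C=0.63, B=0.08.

0.82

(B ⊃ B): min(1, 1 − 0.08 + 0.08) = 1
¬A: Łukasiewicz ¬ gives 1 − 0.18 = 0.82
(A ∨ ¬A) = max(0.18, 0.82) = 0.82
(C ⊃ (A ∨ ¬A)): min(1, 1 − 0.63 + 0.82) = 1
(B ⊃ (C ⊃ (A ∨ ¬A))): min(1, 1 − 0.08 + 1) = 1
(C ∨ B) = max(0.63, 0.08) = 0.63
((B ⊃ (C ⊃ (A ∨ ¬A))) ⊃ (C ∨ B)): min(1, 1 − 1 + 0.63) = 0.63
((B ⊃ B) ⊃ ((B ⊃ (C ⊃ (A ∨ ¬A))) ⊃ (C ∨ B))): min(1, 1 − 1 + 0.63) = 0.63
(B ∧ ((B ⊃ B) ⊃ ((B ⊃ (C ⊃ (A ∨ ¬A))) ⊃ (C ∨ B)))) = min(0.08, 0.63) = 0.08
¬(B ∧ ((B ⊃ B) ⊃ ((B ⊃ (C ⊃ (A ∨ ¬A))) ⊃ (C ∨ B)))): Łukasiewicz ¬ gives 1 − 0.08 = 0.92
¬C: Łukasiewicz ¬ gives 1 − 0.63 = 0.37
(B ∨ ¬C) = max(0.08, 0.37) = 0.37
¬A: Łukasiewicz ¬ gives 1 − 0.18 = 0.82
(B ∧ ¬A) = min(0.08, 0.82) = 0.08
((B ∨ ¬C) ∧ (B ∧ ¬A)) = min(0.37, 0.08) = 0.08
(((B ∨ ¬C) ∧ (B ∧ ¬A)) ⊃ C): min(1, 1 − 0.08 + 0.63) = 1
¬A: Łukasiewicz ¬ gives 1 − 0.18 = 0.82
((((B ∨ ¬C) ∧ (B ∧ ¬A)) ⊃ C) ⊃ ¬A): min(1, 1 − 1 + 0.82) = 0.82
(¬(B ∧ ((B ⊃ B) ⊃ ((B ⊃ (C ⊃ (A ∨ ¬A))) ⊃ (C ∨ B)))) ∧ ((((B ∨ ¬C) ∧ (B ∧ ¬A)) ⊃ C) ⊃ ¬A)) = min(0.92, 0.82) = 0.82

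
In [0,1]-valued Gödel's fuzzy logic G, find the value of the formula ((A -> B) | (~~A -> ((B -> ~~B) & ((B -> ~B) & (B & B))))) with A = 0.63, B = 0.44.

0.44

(A -> B): 0.63 > 0.44, so result = 0.44
~A: Gödel ¬ of 0.63 = 0 (operand ≠ 0)
~~A: Gödel ¬ of 0 = 1 (operand is 0)
~B: Gödel ¬ of 0.44 = 0 (operand ≠ 0)
~~B: Gödel ¬ of 0 = 1 (operand is 0)
(B -> ~~B): 0.44 ≤ 1, so result = 1
~B: Gödel ¬ of 0.44 = 0 (operand ≠ 0)
(B -> ~B): 0.44 > 0, so result = 0
(B & B) = min(0.44, 0.44) = 0.44
((B -> ~B) & (B & B)) = min(0, 0.44) = 0
((B -> ~~B) & ((B -> ~B) & (B & B))) = min(1, 0) = 0
(~~A -> ((B -> ~~B) & ((B -> ~B) & (B & B)))): 1 > 0, so result = 0
((A -> B) | (~~A -> ((B -> ~~B) & ((B -> ~B) & (B & B))))) = max(0.44, 0) = 0.44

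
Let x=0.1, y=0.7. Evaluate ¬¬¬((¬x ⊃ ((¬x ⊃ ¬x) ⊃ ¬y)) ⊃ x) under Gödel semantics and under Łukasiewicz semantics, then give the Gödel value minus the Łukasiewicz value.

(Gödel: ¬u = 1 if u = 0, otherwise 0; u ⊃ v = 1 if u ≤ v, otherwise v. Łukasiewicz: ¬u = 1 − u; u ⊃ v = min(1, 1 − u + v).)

-0.30

Gödel evaluation:
  ¬x: Gödel ¬ of 0.1 = 0 (operand ≠ 0)
  ¬x: Gödel ¬ of 0.1 = 0 (operand ≠ 0)
  ¬x: Gödel ¬ of 0.1 = 0 (operand ≠ 0)
  (¬x ⊃ ¬x): 0 ≤ 0, so result = 1
  ¬y: Gödel ¬ of 0.7 = 0 (operand ≠ 0)
  ((¬x ⊃ ¬x) ⊃ ¬y): 1 > 0, so result = 0
  (¬x ⊃ ((¬x ⊃ ¬x) ⊃ ¬y)): 0 ≤ 0, so result = 1
  ((¬x ⊃ ((¬x ⊃ ¬x) ⊃ ¬y)) ⊃ x): 1 > 0.1, so result = 0.1
  ¬((¬x ⊃ ((¬x ⊃ ¬x) ⊃ ¬y)) ⊃ x): Gödel ¬ of 0.1 = 0 (operand ≠ 0)
  ¬¬((¬x ⊃ ((¬x ⊃ ¬x) ⊃ ¬y)) ⊃ x): Gödel ¬ of 0 = 1 (operand is 0)
  ¬¬¬((¬x ⊃ ((¬x ⊃ ¬x) ⊃ ¬y)) ⊃ x): Gödel ¬ of 1 = 0 (operand ≠ 0)
  Gödel value = 0
Łukasiewicz evaluation:
  ¬x: Łukasiewicz ¬ gives 1 − 0.1 = 0.9
  ¬x: Łukasiewicz ¬ gives 1 − 0.1 = 0.9
  ¬x: Łukasiewicz ¬ gives 1 − 0.1 = 0.9
  (¬x ⊃ ¬x): min(1, 1 − 0.9 + 0.9) = 1
  ¬y: Łukasiewicz ¬ gives 1 − 0.7 = 0.3
  ((¬x ⊃ ¬x) ⊃ ¬y): min(1, 1 − 1 + 0.3) = 0.3
  (¬x ⊃ ((¬x ⊃ ¬x) ⊃ ¬y)): min(1, 1 − 0.9 + 0.3) = 0.4
  ((¬x ⊃ ((¬x ⊃ ¬x) ⊃ ¬y)) ⊃ x): min(1, 1 − 0.4 + 0.1) = 0.7
  ¬((¬x ⊃ ((¬x ⊃ ¬x) ⊃ ¬y)) ⊃ x): Łukasiewicz ¬ gives 1 − 0.7 = 0.3
  ¬¬((¬x ⊃ ((¬x ⊃ ¬x) ⊃ ¬y)) ⊃ x): Łukasiewicz ¬ gives 1 − 0.3 = 0.7
  ¬¬¬((¬x ⊃ ((¬x ⊃ ¬x) ⊃ ¬y)) ⊃ x): Łukasiewicz ¬ gives 1 − 0.7 = 0.3
  Łukasiewicz value = 0.3
Difference: 0 − 0.3 = -0.30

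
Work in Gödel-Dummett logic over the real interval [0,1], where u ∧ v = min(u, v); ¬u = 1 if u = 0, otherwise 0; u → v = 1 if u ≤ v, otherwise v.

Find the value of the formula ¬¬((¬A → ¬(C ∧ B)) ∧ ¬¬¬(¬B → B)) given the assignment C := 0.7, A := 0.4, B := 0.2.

¬A: Gödel ¬ of 0.4 = 0 (operand ≠ 0)
(C ∧ B) = min(0.7, 0.2) = 0.2
¬(C ∧ B): Gödel ¬ of 0.2 = 0 (operand ≠ 0)
(¬A → ¬(C ∧ B)): 0 ≤ 0, so result = 1
¬B: Gödel ¬ of 0.2 = 0 (operand ≠ 0)
(¬B → B): 0 ≤ 0.2, so result = 1
¬(¬B → B): Gödel ¬ of 1 = 0 (operand ≠ 0)
¬¬(¬B → B): Gödel ¬ of 0 = 1 (operand is 0)
¬¬¬(¬B → B): Gödel ¬ of 1 = 0 (operand ≠ 0)
((¬A → ¬(C ∧ B)) ∧ ¬¬¬(¬B → B)) = min(1, 0) = 0
¬((¬A → ¬(C ∧ B)) ∧ ¬¬¬(¬B → B)): Gödel ¬ of 0 = 1 (operand is 0)
¬¬((¬A → ¬(C ∧ B)) ∧ ¬¬¬(¬B → B)): Gödel ¬ of 1 = 0 (operand ≠ 0)

0.00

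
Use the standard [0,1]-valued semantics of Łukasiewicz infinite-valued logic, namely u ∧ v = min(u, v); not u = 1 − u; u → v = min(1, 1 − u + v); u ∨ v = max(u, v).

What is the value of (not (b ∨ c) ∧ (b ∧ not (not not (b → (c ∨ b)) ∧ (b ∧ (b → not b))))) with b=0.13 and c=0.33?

0.13

(b ∨ c) = max(0.13, 0.33) = 0.33
not (b ∨ c): Łukasiewicz ¬ gives 1 − 0.33 = 0.67
(c ∨ b) = max(0.33, 0.13) = 0.33
(b → (c ∨ b)): min(1, 1 − 0.13 + 0.33) = 1
not (b → (c ∨ b)): Łukasiewicz ¬ gives 1 − 1 = 0
not not (b → (c ∨ b)): Łukasiewicz ¬ gives 1 − 0 = 1
not b: Łukasiewicz ¬ gives 1 − 0.13 = 0.87
(b → not b): min(1, 1 − 0.13 + 0.87) = 1
(b ∧ (b → not b)) = min(0.13, 1) = 0.13
(not not (b → (c ∨ b)) ∧ (b ∧ (b → not b))) = min(1, 0.13) = 0.13
not (not not (b → (c ∨ b)) ∧ (b ∧ (b → not b))): Łukasiewicz ¬ gives 1 − 0.13 = 0.87
(b ∧ not (not not (b → (c ∨ b)) ∧ (b ∧ (b → not b)))) = min(0.13, 0.87) = 0.13
(not (b ∨ c) ∧ (b ∧ not (not not (b → (c ∨ b)) ∧ (b ∧ (b → not b))))) = min(0.67, 0.13) = 0.13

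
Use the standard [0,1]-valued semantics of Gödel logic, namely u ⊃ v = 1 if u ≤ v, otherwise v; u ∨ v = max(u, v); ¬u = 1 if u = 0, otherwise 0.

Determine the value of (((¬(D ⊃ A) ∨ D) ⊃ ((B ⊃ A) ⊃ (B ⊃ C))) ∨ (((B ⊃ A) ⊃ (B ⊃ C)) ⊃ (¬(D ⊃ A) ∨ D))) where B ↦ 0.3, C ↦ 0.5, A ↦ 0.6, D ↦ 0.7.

1.00

(D ⊃ A): 0.7 > 0.6, so result = 0.6
¬(D ⊃ A): Gödel ¬ of 0.6 = 0 (operand ≠ 0)
(¬(D ⊃ A) ∨ D) = max(0, 0.7) = 0.7
(B ⊃ A): 0.3 ≤ 0.6, so result = 1
(B ⊃ C): 0.3 ≤ 0.5, so result = 1
((B ⊃ A) ⊃ (B ⊃ C)): 1 ≤ 1, so result = 1
((¬(D ⊃ A) ∨ D) ⊃ ((B ⊃ A) ⊃ (B ⊃ C))): 0.7 ≤ 1, so result = 1
(B ⊃ A): 0.3 ≤ 0.6, so result = 1
(B ⊃ C): 0.3 ≤ 0.5, so result = 1
((B ⊃ A) ⊃ (B ⊃ C)): 1 ≤ 1, so result = 1
(D ⊃ A): 0.7 > 0.6, so result = 0.6
¬(D ⊃ A): Gödel ¬ of 0.6 = 0 (operand ≠ 0)
(¬(D ⊃ A) ∨ D) = max(0, 0.7) = 0.7
(((B ⊃ A) ⊃ (B ⊃ C)) ⊃ (¬(D ⊃ A) ∨ D)): 1 > 0.7, so result = 0.7
(((¬(D ⊃ A) ∨ D) ⊃ ((B ⊃ A) ⊃ (B ⊃ C))) ∨ (((B ⊃ A) ⊃ (B ⊃ C)) ⊃ (¬(D ⊃ A) ∨ D))) = max(1, 0.7) = 1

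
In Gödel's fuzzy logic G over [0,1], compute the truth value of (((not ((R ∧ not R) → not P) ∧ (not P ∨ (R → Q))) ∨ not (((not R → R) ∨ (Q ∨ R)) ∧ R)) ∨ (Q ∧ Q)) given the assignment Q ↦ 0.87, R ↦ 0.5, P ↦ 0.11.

not R: Gödel ¬ of 0.5 = 0 (operand ≠ 0)
(R ∧ not R) = min(0.5, 0) = 0
not P: Gödel ¬ of 0.11 = 0 (operand ≠ 0)
((R ∧ not R) → not P): 0 ≤ 0, so result = 1
not ((R ∧ not R) → not P): Gödel ¬ of 1 = 0 (operand ≠ 0)
not P: Gödel ¬ of 0.11 = 0 (operand ≠ 0)
(R → Q): 0.5 ≤ 0.87, so result = 1
(not P ∨ (R → Q)) = max(0, 1) = 1
(not ((R ∧ not R) → not P) ∧ (not P ∨ (R → Q))) = min(0, 1) = 0
not R: Gödel ¬ of 0.5 = 0 (operand ≠ 0)
(not R → R): 0 ≤ 0.5, so result = 1
(Q ∨ R) = max(0.87, 0.5) = 0.87
((not R → R) ∨ (Q ∨ R)) = max(1, 0.87) = 1
(((not R → R) ∨ (Q ∨ R)) ∧ R) = min(1, 0.5) = 0.5
not (((not R → R) ∨ (Q ∨ R)) ∧ R): Gödel ¬ of 0.5 = 0 (operand ≠ 0)
((not ((R ∧ not R) → not P) ∧ (not P ∨ (R → Q))) ∨ not (((not R → R) ∨ (Q ∨ R)) ∧ R)) = max(0, 0) = 0
(Q ∧ Q) = min(0.87, 0.87) = 0.87
(((not ((R ∧ not R) → not P) ∧ (not P ∨ (R → Q))) ∨ not (((not R → R) ∨ (Q ∨ R)) ∧ R)) ∨ (Q ∧ Q)) = max(0, 0.87) = 0.87

0.87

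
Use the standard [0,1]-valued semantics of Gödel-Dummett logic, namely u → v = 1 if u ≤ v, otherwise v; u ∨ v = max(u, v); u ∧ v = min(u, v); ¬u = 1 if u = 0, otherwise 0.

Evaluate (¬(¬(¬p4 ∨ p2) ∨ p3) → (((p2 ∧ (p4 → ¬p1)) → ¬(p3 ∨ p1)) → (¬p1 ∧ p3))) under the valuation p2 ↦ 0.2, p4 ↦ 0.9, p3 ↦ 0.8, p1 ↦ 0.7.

¬p4: Gödel ¬ of 0.9 = 0 (operand ≠ 0)
(¬p4 ∨ p2) = max(0, 0.2) = 0.2
¬(¬p4 ∨ p2): Gödel ¬ of 0.2 = 0 (operand ≠ 0)
(¬(¬p4 ∨ p2) ∨ p3) = max(0, 0.8) = 0.8
¬(¬(¬p4 ∨ p2) ∨ p3): Gödel ¬ of 0.8 = 0 (operand ≠ 0)
¬p1: Gödel ¬ of 0.7 = 0 (operand ≠ 0)
(p4 → ¬p1): 0.9 > 0, so result = 0
(p2 ∧ (p4 → ¬p1)) = min(0.2, 0) = 0
(p3 ∨ p1) = max(0.8, 0.7) = 0.8
¬(p3 ∨ p1): Gödel ¬ of 0.8 = 0 (operand ≠ 0)
((p2 ∧ (p4 → ¬p1)) → ¬(p3 ∨ p1)): 0 ≤ 0, so result = 1
¬p1: Gödel ¬ of 0.7 = 0 (operand ≠ 0)
(¬p1 ∧ p3) = min(0, 0.8) = 0
(((p2 ∧ (p4 → ¬p1)) → ¬(p3 ∨ p1)) → (¬p1 ∧ p3)): 1 > 0, so result = 0
(¬(¬(¬p4 ∨ p2) ∨ p3) → (((p2 ∧ (p4 → ¬p1)) → ¬(p3 ∨ p1)) → (¬p1 ∧ p3))): 0 ≤ 0, so result = 1

1.00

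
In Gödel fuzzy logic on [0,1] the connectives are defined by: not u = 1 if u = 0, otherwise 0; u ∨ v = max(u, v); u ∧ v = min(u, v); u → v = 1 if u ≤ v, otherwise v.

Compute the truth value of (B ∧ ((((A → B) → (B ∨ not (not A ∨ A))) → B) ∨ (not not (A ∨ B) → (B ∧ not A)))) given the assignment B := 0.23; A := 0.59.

(A → B): 0.59 > 0.23, so result = 0.23
not A: Gödel ¬ of 0.59 = 0 (operand ≠ 0)
(not A ∨ A) = max(0, 0.59) = 0.59
not (not A ∨ A): Gödel ¬ of 0.59 = 0 (operand ≠ 0)
(B ∨ not (not A ∨ A)) = max(0.23, 0) = 0.23
((A → B) → (B ∨ not (not A ∨ A))): 0.23 ≤ 0.23, so result = 1
(((A → B) → (B ∨ not (not A ∨ A))) → B): 1 > 0.23, so result = 0.23
(A ∨ B) = max(0.59, 0.23) = 0.59
not (A ∨ B): Gödel ¬ of 0.59 = 0 (operand ≠ 0)
not not (A ∨ B): Gödel ¬ of 0 = 1 (operand is 0)
not A: Gödel ¬ of 0.59 = 0 (operand ≠ 0)
(B ∧ not A) = min(0.23, 0) = 0
(not not (A ∨ B) → (B ∧ not A)): 1 > 0, so result = 0
((((A → B) → (B ∨ not (not A ∨ A))) → B) ∨ (not not (A ∨ B) → (B ∧ not A))) = max(0.23, 0) = 0.23
(B ∧ ((((A → B) → (B ∨ not (not A ∨ A))) → B) ∨ (not not (A ∨ B) → (B ∧ not A)))) = min(0.23, 0.23) = 0.23

0.23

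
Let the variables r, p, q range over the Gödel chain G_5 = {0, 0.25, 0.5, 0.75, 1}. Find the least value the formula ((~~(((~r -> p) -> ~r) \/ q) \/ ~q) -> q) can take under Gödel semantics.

0.00

The minimum is attained at r = 0, p = 0, q = 0:
  ~r: Gödel ¬ of 0 = 1 (operand is 0)
  (~r -> p): 1 > 0, so result = 0
  ~r: Gödel ¬ of 0 = 1 (operand is 0)
  ((~r -> p) -> ~r): 0 ≤ 1, so result = 1
  (((~r -> p) -> ~r) \/ q) = max(1, 0) = 1
  ~(((~r -> p) -> ~r) \/ q): Gödel ¬ of 1 = 0 (operand ≠ 0)
  ~~(((~r -> p) -> ~r) \/ q): Gödel ¬ of 0 = 1 (operand is 0)
  ~q: Gödel ¬ of 0 = 1 (operand is 0)
  (~~(((~r -> p) -> ~r) \/ q) \/ ~q) = max(1, 1) = 1
  ((~~(((~r -> p) -> ~r) \/ q) \/ ~q) -> q): 1 > 0, so result = 0
Checking all 125 assignments confirms none give a value below 0.00.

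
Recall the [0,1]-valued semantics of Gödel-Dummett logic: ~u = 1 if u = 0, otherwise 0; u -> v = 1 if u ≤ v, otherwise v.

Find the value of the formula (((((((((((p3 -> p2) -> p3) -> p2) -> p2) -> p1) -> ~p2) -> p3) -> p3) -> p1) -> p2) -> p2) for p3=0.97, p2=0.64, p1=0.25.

0.64

(p3 -> p2): 0.97 > 0.64, so result = 0.64
((p3 -> p2) -> p3): 0.64 ≤ 0.97, so result = 1
(((p3 -> p2) -> p3) -> p2): 1 > 0.64, so result = 0.64
((((p3 -> p2) -> p3) -> p2) -> p2): 0.64 ≤ 0.64, so result = 1
(((((p3 -> p2) -> p3) -> p2) -> p2) -> p1): 1 > 0.25, so result = 0.25
~p2: Gödel ¬ of 0.64 = 0 (operand ≠ 0)
((((((p3 -> p2) -> p3) -> p2) -> p2) -> p1) -> ~p2): 0.25 > 0, so result = 0
(((((((p3 -> p2) -> p3) -> p2) -> p2) -> p1) -> ~p2) -> p3): 0 ≤ 0.97, so result = 1
((((((((p3 -> p2) -> p3) -> p2) -> p2) -> p1) -> ~p2) -> p3) -> p3): 1 > 0.97, so result = 0.97
(((((((((p3 -> p2) -> p3) -> p2) -> p2) -> p1) -> ~p2) -> p3) -> p3) -> p1): 0.97 > 0.25, so result = 0.25
((((((((((p3 -> p2) -> p3) -> p2) -> p2) -> p1) -> ~p2) -> p3) -> p3) -> p1) -> p2): 0.25 ≤ 0.64, so result = 1
(((((((((((p3 -> p2) -> p3) -> p2) -> p2) -> p1) -> ~p2) -> p3) -> p3) -> p1) -> p2) -> p2): 1 > 0.64, so result = 0.64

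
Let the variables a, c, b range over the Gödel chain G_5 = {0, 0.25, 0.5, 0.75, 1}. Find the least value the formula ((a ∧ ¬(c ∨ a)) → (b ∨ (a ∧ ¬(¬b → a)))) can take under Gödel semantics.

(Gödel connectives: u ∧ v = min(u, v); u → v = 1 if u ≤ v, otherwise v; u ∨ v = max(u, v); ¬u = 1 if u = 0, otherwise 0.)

1.00

Every assignment gives 1. For instance at a = 0, c = 0, b = 0:
  (c ∨ a) = max(0, 0) = 0
  ¬(c ∨ a): Gödel ¬ of 0 = 1 (operand is 0)
  (a ∧ ¬(c ∨ a)) = min(0, 1) = 0
  ¬b: Gödel ¬ of 0 = 1 (operand is 0)
  (¬b → a): 1 > 0, so result = 0
  ¬(¬b → a): Gödel ¬ of 0 = 1 (operand is 0)
  (a ∧ ¬(¬b → a)) = min(0, 1) = 0
  (b ∨ (a ∧ ¬(¬b → a))) = max(0, 0) = 0
  ((a ∧ ¬(c ∨ a)) → (b ∨ (a ∧ ¬(¬b → a)))): 0 ≤ 0, so result = 1
All 125 assignments give value 1 — the formula is a G_5-tautology.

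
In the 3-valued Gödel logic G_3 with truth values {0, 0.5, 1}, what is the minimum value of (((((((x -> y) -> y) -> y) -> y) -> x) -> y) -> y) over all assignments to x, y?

0.50

The minimum is attained at x = 0, y = 0.5:
  (x -> y): 0 ≤ 0.5, so result = 1
  ((x -> y) -> y): 1 > 0.5, so result = 0.5
  (((x -> y) -> y) -> y): 0.5 ≤ 0.5, so result = 1
  ((((x -> y) -> y) -> y) -> y): 1 > 0.5, so result = 0.5
  (((((x -> y) -> y) -> y) -> y) -> x): 0.5 > 0, so result = 0
  ((((((x -> y) -> y) -> y) -> y) -> x) -> y): 0 ≤ 0.5, so result = 1
  (((((((x -> y) -> y) -> y) -> y) -> x) -> y) -> y): 1 > 0.5, so result = 0.5
Checking all 9 assignments confirms none give a value below 0.50.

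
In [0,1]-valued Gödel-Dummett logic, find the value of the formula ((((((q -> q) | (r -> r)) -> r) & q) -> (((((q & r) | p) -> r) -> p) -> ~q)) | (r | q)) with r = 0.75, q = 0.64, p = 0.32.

(q -> q): 0.64 ≤ 0.64, so result = 1
(r -> r): 0.75 ≤ 0.75, so result = 1
((q -> q) | (r -> r)) = max(1, 1) = 1
(((q -> q) | (r -> r)) -> r): 1 > 0.75, so result = 0.75
((((q -> q) | (r -> r)) -> r) & q) = min(0.75, 0.64) = 0.64
(q & r) = min(0.64, 0.75) = 0.64
((q & r) | p) = max(0.64, 0.32) = 0.64
(((q & r) | p) -> r): 0.64 ≤ 0.75, so result = 1
((((q & r) | p) -> r) -> p): 1 > 0.32, so result = 0.32
~q: Gödel ¬ of 0.64 = 0 (operand ≠ 0)
(((((q & r) | p) -> r) -> p) -> ~q): 0.32 > 0, so result = 0
(((((q -> q) | (r -> r)) -> r) & q) -> (((((q & r) | p) -> r) -> p) -> ~q)): 0.64 > 0, so result = 0
(r | q) = max(0.75, 0.64) = 0.75
((((((q -> q) | (r -> r)) -> r) & q) -> (((((q & r) | p) -> r) -> p) -> ~q)) | (r | q)) = max(0, 0.75) = 0.75

0.75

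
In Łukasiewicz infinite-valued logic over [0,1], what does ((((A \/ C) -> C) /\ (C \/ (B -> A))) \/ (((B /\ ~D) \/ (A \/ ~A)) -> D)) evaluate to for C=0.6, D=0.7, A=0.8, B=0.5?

(A \/ C) = max(0.8, 0.6) = 0.8
((A \/ C) -> C): min(1, 1 − 0.8 + 0.6) = 0.8
(B -> A): min(1, 1 − 0.5 + 0.8) = 1
(C \/ (B -> A)) = max(0.6, 1) = 1
(((A \/ C) -> C) /\ (C \/ (B -> A))) = min(0.8, 1) = 0.8
~D: Łukasiewicz ¬ gives 1 − 0.7 = 0.3
(B /\ ~D) = min(0.5, 0.3) = 0.3
~A: Łukasiewicz ¬ gives 1 − 0.8 = 0.2
(A \/ ~A) = max(0.8, 0.2) = 0.8
((B /\ ~D) \/ (A \/ ~A)) = max(0.3, 0.8) = 0.8
(((B /\ ~D) \/ (A \/ ~A)) -> D): min(1, 1 − 0.8 + 0.7) = 0.9
((((A \/ C) -> C) /\ (C \/ (B -> A))) \/ (((B /\ ~D) \/ (A \/ ~A)) -> D)) = max(0.8, 0.9) = 0.9

0.90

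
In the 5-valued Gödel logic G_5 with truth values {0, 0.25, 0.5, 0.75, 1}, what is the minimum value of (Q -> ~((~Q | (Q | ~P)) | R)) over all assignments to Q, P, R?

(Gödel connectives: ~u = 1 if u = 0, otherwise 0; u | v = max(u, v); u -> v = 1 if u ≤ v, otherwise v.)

0.00

The minimum is attained at Q = 0.25, P = 0, R = 0:
  ~Q: Gödel ¬ of 0.25 = 0 (operand ≠ 0)
  ~P: Gödel ¬ of 0 = 1 (operand is 0)
  (Q | ~P) = max(0.25, 1) = 1
  (~Q | (Q | ~P)) = max(0, 1) = 1
  ((~Q | (Q | ~P)) | R) = max(1, 0) = 1
  ~((~Q | (Q | ~P)) | R): Gödel ¬ of 1 = 0 (operand ≠ 0)
  (Q -> ~((~Q | (Q | ~P)) | R)): 0.25 > 0, so result = 0
Checking all 125 assignments confirms none give a value below 0.00.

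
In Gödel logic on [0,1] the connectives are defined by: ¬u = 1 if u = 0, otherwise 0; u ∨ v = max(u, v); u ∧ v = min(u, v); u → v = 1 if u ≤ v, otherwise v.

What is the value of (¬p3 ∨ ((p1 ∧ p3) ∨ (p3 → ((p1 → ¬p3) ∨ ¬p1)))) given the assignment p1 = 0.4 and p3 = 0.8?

0.40

¬p3: Gödel ¬ of 0.8 = 0 (operand ≠ 0)
(p1 ∧ p3) = min(0.4, 0.8) = 0.4
¬p3: Gödel ¬ of 0.8 = 0 (operand ≠ 0)
(p1 → ¬p3): 0.4 > 0, so result = 0
¬p1: Gödel ¬ of 0.4 = 0 (operand ≠ 0)
((p1 → ¬p3) ∨ ¬p1) = max(0, 0) = 0
(p3 → ((p1 → ¬p3) ∨ ¬p1)): 0.8 > 0, so result = 0
((p1 ∧ p3) ∨ (p3 → ((p1 → ¬p3) ∨ ¬p1))) = max(0.4, 0) = 0.4
(¬p3 ∨ ((p1 ∧ p3) ∨ (p3 → ((p1 → ¬p3) ∨ ¬p1)))) = max(0, 0.4) = 0.4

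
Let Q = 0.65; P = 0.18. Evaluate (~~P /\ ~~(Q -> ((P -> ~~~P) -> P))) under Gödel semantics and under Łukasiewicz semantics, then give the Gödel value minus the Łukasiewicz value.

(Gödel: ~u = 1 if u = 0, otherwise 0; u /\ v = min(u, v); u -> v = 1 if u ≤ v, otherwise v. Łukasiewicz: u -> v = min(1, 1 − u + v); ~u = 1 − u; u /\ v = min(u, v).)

Gödel evaluation:
  ~P: Gödel ¬ of 0.18 = 0 (operand ≠ 0)
  ~~P: Gödel ¬ of 0 = 1 (operand is 0)
  ~P: Gödel ¬ of 0.18 = 0 (operand ≠ 0)
  ~~P: Gödel ¬ of 0 = 1 (operand is 0)
  ~~~P: Gödel ¬ of 1 = 0 (operand ≠ 0)
  (P -> ~~~P): 0.18 > 0, so result = 0
  ((P -> ~~~P) -> P): 0 ≤ 0.18, so result = 1
  (Q -> ((P -> ~~~P) -> P)): 0.65 ≤ 1, so result = 1
  ~(Q -> ((P -> ~~~P) -> P)): Gödel ¬ of 1 = 0 (operand ≠ 0)
  ~~(Q -> ((P -> ~~~P) -> P)): Gödel ¬ of 0 = 1 (operand is 0)
  (~~P /\ ~~(Q -> ((P -> ~~~P) -> P))) = min(1, 1) = 1
  Gödel value = 1
Łukasiewicz evaluation:
  ~P: Łukasiewicz ¬ gives 1 − 0.18 = 0.82
  ~~P: Łukasiewicz ¬ gives 1 − 0.82 = 0.18
  ~P: Łukasiewicz ¬ gives 1 − 0.18 = 0.82
  ~~P: Łukasiewicz ¬ gives 1 − 0.82 = 0.18
  ~~~P: Łukasiewicz ¬ gives 1 − 0.18 = 0.82
  (P -> ~~~P): min(1, 1 − 0.18 + 0.82) = 1
  ((P -> ~~~P) -> P): min(1, 1 − 1 + 0.18) = 0.18
  (Q -> ((P -> ~~~P) -> P)): min(1, 1 − 0.65 + 0.18) = 0.53
  ~(Q -> ((P -> ~~~P) -> P)): Łukasiewicz ¬ gives 1 − 0.53 = 0.47
  ~~(Q -> ((P -> ~~~P) -> P)): Łukasiewicz ¬ gives 1 − 0.47 = 0.53
  (~~P /\ ~~(Q -> ((P -> ~~~P) -> P))) = min(0.18, 0.53) = 0.18
  Łukasiewicz value = 0.18
Difference: 1 − 0.18 = 0.82

0.82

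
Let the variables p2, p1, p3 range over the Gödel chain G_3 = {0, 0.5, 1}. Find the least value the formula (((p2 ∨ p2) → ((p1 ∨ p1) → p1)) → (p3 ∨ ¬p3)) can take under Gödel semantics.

The minimum is attained at p2 = 0, p1 = 0, p3 = 0.5:
  (p2 ∨ p2) = max(0, 0) = 0
  (p1 ∨ p1) = max(0, 0) = 0
  ((p1 ∨ p1) → p1): 0 ≤ 0, so result = 1
  ((p2 ∨ p2) → ((p1 ∨ p1) → p1)): 0 ≤ 1, so result = 1
  ¬p3: Gödel ¬ of 0.5 = 0 (operand ≠ 0)
  (p3 ∨ ¬p3) = max(0.5, 0) = 0.5
  (((p2 ∨ p2) → ((p1 ∨ p1) → p1)) → (p3 ∨ ¬p3)): 1 > 0.5, so result = 0.5
Checking all 27 assignments confirms none give a value below 0.50.

0.50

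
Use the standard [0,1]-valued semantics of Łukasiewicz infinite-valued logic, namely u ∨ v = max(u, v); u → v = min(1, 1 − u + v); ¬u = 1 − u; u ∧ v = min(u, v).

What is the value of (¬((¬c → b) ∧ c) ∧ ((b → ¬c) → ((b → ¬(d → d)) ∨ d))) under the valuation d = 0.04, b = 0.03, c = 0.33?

¬c: Łukasiewicz ¬ gives 1 − 0.33 = 0.67
(¬c → b): min(1, 1 − 0.67 + 0.03) = 0.36
((¬c → b) ∧ c) = min(0.36, 0.33) = 0.33
¬((¬c → b) ∧ c): Łukasiewicz ¬ gives 1 − 0.33 = 0.67
¬c: Łukasiewicz ¬ gives 1 − 0.33 = 0.67
(b → ¬c): min(1, 1 − 0.03 + 0.67) = 1
(d → d): min(1, 1 − 0.04 + 0.04) = 1
¬(d → d): Łukasiewicz ¬ gives 1 − 1 = 0
(b → ¬(d → d)): min(1, 1 − 0.03 + 0) = 0.97
((b → ¬(d → d)) ∨ d) = max(0.97, 0.04) = 0.97
((b → ¬c) → ((b → ¬(d → d)) ∨ d)): min(1, 1 − 1 + 0.97) = 0.97
(¬((¬c → b) ∧ c) ∧ ((b → ¬c) → ((b → ¬(d → d)) ∨ d))) = min(0.67, 0.97) = 0.67

0.67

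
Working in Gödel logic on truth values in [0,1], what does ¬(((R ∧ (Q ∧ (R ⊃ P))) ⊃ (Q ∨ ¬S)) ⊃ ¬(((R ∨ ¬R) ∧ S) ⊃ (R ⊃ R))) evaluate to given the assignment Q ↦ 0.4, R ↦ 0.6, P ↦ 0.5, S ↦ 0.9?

(R ⊃ P): 0.6 > 0.5, so result = 0.5
(Q ∧ (R ⊃ P)) = min(0.4, 0.5) = 0.4
(R ∧ (Q ∧ (R ⊃ P))) = min(0.6, 0.4) = 0.4
¬S: Gödel ¬ of 0.9 = 0 (operand ≠ 0)
(Q ∨ ¬S) = max(0.4, 0) = 0.4
((R ∧ (Q ∧ (R ⊃ P))) ⊃ (Q ∨ ¬S)): 0.4 ≤ 0.4, so result = 1
¬R: Gödel ¬ of 0.6 = 0 (operand ≠ 0)
(R ∨ ¬R) = max(0.6, 0) = 0.6
((R ∨ ¬R) ∧ S) = min(0.6, 0.9) = 0.6
(R ⊃ R): 0.6 ≤ 0.6, so result = 1
(((R ∨ ¬R) ∧ S) ⊃ (R ⊃ R)): 0.6 ≤ 1, so result = 1
¬(((R ∨ ¬R) ∧ S) ⊃ (R ⊃ R)): Gödel ¬ of 1 = 0 (operand ≠ 0)
(((R ∧ (Q ∧ (R ⊃ P))) ⊃ (Q ∨ ¬S)) ⊃ ¬(((R ∨ ¬R) ∧ S) ⊃ (R ⊃ R))): 1 > 0, so result = 0
¬(((R ∧ (Q ∧ (R ⊃ P))) ⊃ (Q ∨ ¬S)) ⊃ ¬(((R ∨ ¬R) ∧ S) ⊃ (R ⊃ R))): Gödel ¬ of 0 = 1 (operand is 0)

1.00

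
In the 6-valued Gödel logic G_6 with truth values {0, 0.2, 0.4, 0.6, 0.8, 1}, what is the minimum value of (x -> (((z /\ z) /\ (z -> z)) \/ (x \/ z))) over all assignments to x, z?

1.00

Every assignment gives 1. For instance at x = 0, z = 0:
  (z /\ z) = min(0, 0) = 0
  (z -> z): 0 ≤ 0, so result = 1
  ((z /\ z) /\ (z -> z)) = min(0, 1) = 0
  (x \/ z) = max(0, 0) = 0
  (((z /\ z) /\ (z -> z)) \/ (x \/ z)) = max(0, 0) = 0
  (x -> (((z /\ z) /\ (z -> z)) \/ (x \/ z))): 0 ≤ 0, so result = 1
All 36 assignments give value 1 — the formula is a G_6-tautology.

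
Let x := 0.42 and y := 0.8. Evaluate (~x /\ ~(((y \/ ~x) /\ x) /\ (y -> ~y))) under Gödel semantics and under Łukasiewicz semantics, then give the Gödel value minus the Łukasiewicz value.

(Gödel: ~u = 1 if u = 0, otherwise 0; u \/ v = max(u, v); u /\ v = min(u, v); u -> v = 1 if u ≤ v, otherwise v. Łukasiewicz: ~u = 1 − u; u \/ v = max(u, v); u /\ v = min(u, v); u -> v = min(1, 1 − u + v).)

-0.58

Gödel evaluation:
  ~x: Gödel ¬ of 0.42 = 0 (operand ≠ 0)
  ~x: Gödel ¬ of 0.42 = 0 (operand ≠ 0)
  (y \/ ~x) = max(0.8, 0) = 0.8
  ((y \/ ~x) /\ x) = min(0.8, 0.42) = 0.42
  ~y: Gödel ¬ of 0.8 = 0 (operand ≠ 0)
  (y -> ~y): 0.8 > 0, so result = 0
  (((y \/ ~x) /\ x) /\ (y -> ~y)) = min(0.42, 0) = 0
  ~(((y \/ ~x) /\ x) /\ (y -> ~y)): Gödel ¬ of 0 = 1 (operand is 0)
  (~x /\ ~(((y \/ ~x) /\ x) /\ (y -> ~y))) = min(0, 1) = 0
  Gödel value = 0
Łukasiewicz evaluation:
  ~x: Łukasiewicz ¬ gives 1 − 0.42 = 0.58
  ~x: Łukasiewicz ¬ gives 1 − 0.42 = 0.58
  (y \/ ~x) = max(0.8, 0.58) = 0.8
  ((y \/ ~x) /\ x) = min(0.8, 0.42) = 0.42
  ~y: Łukasiewicz ¬ gives 1 − 0.8 = 0.2
  (y -> ~y): min(1, 1 − 0.8 + 0.2) = 0.4
  (((y \/ ~x) /\ x) /\ (y -> ~y)) = min(0.42, 0.4) = 0.4
  ~(((y \/ ~x) /\ x) /\ (y -> ~y)): Łukasiewicz ¬ gives 1 − 0.4 = 0.6
  (~x /\ ~(((y \/ ~x) /\ x) /\ (y -> ~y))) = min(0.58, 0.6) = 0.58
  Łukasiewicz value = 0.58
Difference: 0 − 0.58 = -0.58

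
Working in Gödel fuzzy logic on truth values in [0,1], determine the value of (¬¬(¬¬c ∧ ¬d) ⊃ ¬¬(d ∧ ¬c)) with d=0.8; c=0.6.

¬c: Gödel ¬ of 0.6 = 0 (operand ≠ 0)
¬¬c: Gödel ¬ of 0 = 1 (operand is 0)
¬d: Gödel ¬ of 0.8 = 0 (operand ≠ 0)
(¬¬c ∧ ¬d) = min(1, 0) = 0
¬(¬¬c ∧ ¬d): Gödel ¬ of 0 = 1 (operand is 0)
¬¬(¬¬c ∧ ¬d): Gödel ¬ of 1 = 0 (operand ≠ 0)
¬c: Gödel ¬ of 0.6 = 0 (operand ≠ 0)
(d ∧ ¬c) = min(0.8, 0) = 0
¬(d ∧ ¬c): Gödel ¬ of 0 = 1 (operand is 0)
¬¬(d ∧ ¬c): Gödel ¬ of 1 = 0 (operand ≠ 0)
(¬¬(¬¬c ∧ ¬d) ⊃ ¬¬(d ∧ ¬c)): 0 ≤ 0, so result = 1

1.00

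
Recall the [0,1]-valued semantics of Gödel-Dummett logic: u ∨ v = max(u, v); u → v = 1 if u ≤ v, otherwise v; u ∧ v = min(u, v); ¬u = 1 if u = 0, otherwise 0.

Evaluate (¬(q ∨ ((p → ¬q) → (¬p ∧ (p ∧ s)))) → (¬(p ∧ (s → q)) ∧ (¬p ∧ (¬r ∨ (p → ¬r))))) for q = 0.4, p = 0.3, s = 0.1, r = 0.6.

¬q: Gödel ¬ of 0.4 = 0 (operand ≠ 0)
(p → ¬q): 0.3 > 0, so result = 0
¬p: Gödel ¬ of 0.3 = 0 (operand ≠ 0)
(p ∧ s) = min(0.3, 0.1) = 0.1
(¬p ∧ (p ∧ s)) = min(0, 0.1) = 0
((p → ¬q) → (¬p ∧ (p ∧ s))): 0 ≤ 0, so result = 1
(q ∨ ((p → ¬q) → (¬p ∧ (p ∧ s)))) = max(0.4, 1) = 1
¬(q ∨ ((p → ¬q) → (¬p ∧ (p ∧ s)))): Gödel ¬ of 1 = 0 (operand ≠ 0)
(s → q): 0.1 ≤ 0.4, so result = 1
(p ∧ (s → q)) = min(0.3, 1) = 0.3
¬(p ∧ (s → q)): Gödel ¬ of 0.3 = 0 (operand ≠ 0)
¬p: Gödel ¬ of 0.3 = 0 (operand ≠ 0)
¬r: Gödel ¬ of 0.6 = 0 (operand ≠ 0)
¬r: Gödel ¬ of 0.6 = 0 (operand ≠ 0)
(p → ¬r): 0.3 > 0, so result = 0
(¬r ∨ (p → ¬r)) = max(0, 0) = 0
(¬p ∧ (¬r ∨ (p → ¬r))) = min(0, 0) = 0
(¬(p ∧ (s → q)) ∧ (¬p ∧ (¬r ∨ (p → ¬r)))) = min(0, 0) = 0
(¬(q ∨ ((p → ¬q) → (¬p ∧ (p ∧ s)))) → (¬(p ∧ (s → q)) ∧ (¬p ∧ (¬r ∨ (p → ¬r))))): 0 ≤ 0, so result = 1

1.00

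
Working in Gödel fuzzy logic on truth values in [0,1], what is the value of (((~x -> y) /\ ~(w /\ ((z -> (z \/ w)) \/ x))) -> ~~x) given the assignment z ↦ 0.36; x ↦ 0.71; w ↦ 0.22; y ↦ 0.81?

1.00

~x: Gödel ¬ of 0.71 = 0 (operand ≠ 0)
(~x -> y): 0 ≤ 0.81, so result = 1
(z \/ w) = max(0.36, 0.22) = 0.36
(z -> (z \/ w)): 0.36 ≤ 0.36, so result = 1
((z -> (z \/ w)) \/ x) = max(1, 0.71) = 1
(w /\ ((z -> (z \/ w)) \/ x)) = min(0.22, 1) = 0.22
~(w /\ ((z -> (z \/ w)) \/ x)): Gödel ¬ of 0.22 = 0 (operand ≠ 0)
((~x -> y) /\ ~(w /\ ((z -> (z \/ w)) \/ x))) = min(1, 0) = 0
~x: Gödel ¬ of 0.71 = 0 (operand ≠ 0)
~~x: Gödel ¬ of 0 = 1 (operand is 0)
(((~x -> y) /\ ~(w /\ ((z -> (z \/ w)) \/ x))) -> ~~x): 0 ≤ 1, so result = 1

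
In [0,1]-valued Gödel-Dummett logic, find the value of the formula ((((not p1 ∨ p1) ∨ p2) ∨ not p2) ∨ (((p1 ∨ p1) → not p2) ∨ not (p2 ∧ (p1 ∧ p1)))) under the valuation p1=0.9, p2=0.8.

0.90

not p1: Gödel ¬ of 0.9 = 0 (operand ≠ 0)
(not p1 ∨ p1) = max(0, 0.9) = 0.9
((not p1 ∨ p1) ∨ p2) = max(0.9, 0.8) = 0.9
not p2: Gödel ¬ of 0.8 = 0 (operand ≠ 0)
(((not p1 ∨ p1) ∨ p2) ∨ not p2) = max(0.9, 0) = 0.9
(p1 ∨ p1) = max(0.9, 0.9) = 0.9
not p2: Gödel ¬ of 0.8 = 0 (operand ≠ 0)
((p1 ∨ p1) → not p2): 0.9 > 0, so result = 0
(p1 ∧ p1) = min(0.9, 0.9) = 0.9
(p2 ∧ (p1 ∧ p1)) = min(0.8, 0.9) = 0.8
not (p2 ∧ (p1 ∧ p1)): Gödel ¬ of 0.8 = 0 (operand ≠ 0)
(((p1 ∨ p1) → not p2) ∨ not (p2 ∧ (p1 ∧ p1))) = max(0, 0) = 0
((((not p1 ∨ p1) ∨ p2) ∨ not p2) ∨ (((p1 ∨ p1) → not p2) ∨ not (p2 ∧ (p1 ∧ p1)))) = max(0.9, 0) = 0.9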